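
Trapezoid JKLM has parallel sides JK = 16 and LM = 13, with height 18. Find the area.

Area of a trapezoid = (base1 + base2) * height / 2
Area = (16 + 13) * 18 / 2
Area = 29 * 18 / 2
Area = 522 / 2
Area = 261

261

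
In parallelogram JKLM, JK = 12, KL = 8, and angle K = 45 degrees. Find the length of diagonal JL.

Law of cosines: d^2 = 12^2 + 8^2 - 2(12)(8)cos(45°) = 208 - 96*sqrt(2), so d = 4*sqrt(13 - 6*sqrt(2)).

4*sqrt(13 - 6*sqrt(2))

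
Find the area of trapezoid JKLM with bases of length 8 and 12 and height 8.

Area of a trapezoid = (base1 + base2) * height / 2
Area = (8 + 12) * 8 / 2
Area = 20 * 8 / 2
Area = 160 / 2
Area = 80

80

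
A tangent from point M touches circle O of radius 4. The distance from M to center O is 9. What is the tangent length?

Let T be the point of tangency. Then OT ⊥ MT (radius ⊥ tangent).
In right triangle OTM: OM² = OT² + MT²
9² = 4² + MT²
MT² = 65, MT = sqrt(65)

sqrt(65)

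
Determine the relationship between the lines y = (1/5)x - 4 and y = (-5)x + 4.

Slope of line 1: m1 = 1/5
Slope of line 2: m2 = -5
m1 * m2 = -1, so perpendicular.

Perpendicular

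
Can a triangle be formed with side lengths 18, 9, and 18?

Check all three triangle inequalities:
18 + 9 = 27 > 18 ✓
18 + 18 = 36 > 9 ✓
9 + 18 = 27 > 18 ✓
All conditions hold, so these sides form a valid triangle.

Yes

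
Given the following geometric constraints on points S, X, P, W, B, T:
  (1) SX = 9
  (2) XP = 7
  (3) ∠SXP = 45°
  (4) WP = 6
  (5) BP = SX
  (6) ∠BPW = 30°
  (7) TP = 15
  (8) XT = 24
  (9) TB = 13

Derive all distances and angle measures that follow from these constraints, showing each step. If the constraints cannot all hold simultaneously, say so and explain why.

These constraints are not satisfiable: by the triangle inequality in triangle PXT, (2) XP = 7 and (7) TP = 15 force XT ≤ 7 + 15 = 22, but (8) says XT = 24. No planar figure meets all of them, so nothing further can be derived.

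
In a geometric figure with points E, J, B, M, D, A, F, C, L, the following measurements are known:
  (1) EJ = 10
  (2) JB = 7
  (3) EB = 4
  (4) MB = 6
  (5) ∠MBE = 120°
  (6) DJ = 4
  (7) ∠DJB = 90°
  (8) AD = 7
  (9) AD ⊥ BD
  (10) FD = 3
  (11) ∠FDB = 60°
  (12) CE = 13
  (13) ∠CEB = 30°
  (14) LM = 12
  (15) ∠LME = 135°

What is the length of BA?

Step 1: By the law of cosines on triangle BJD: BD² = 7² + 4² − 2·7·4·cos(90°) = 65, so BD = √65.
Step 2: By the law of cosines on triangle BDA: BA² = √65² + 7² − 2·√65·7·cos(90°) = 114, so BA = √114.

Therefore, the length of BA = √114.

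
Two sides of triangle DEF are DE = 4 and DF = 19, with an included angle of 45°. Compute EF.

By the law of cosines: EF^2 = DE^2 + DF^2 - 2*DE*DF*cos(D)
EF^2 = 4^2 + 19^2 - 2*4*19*cos(45°)
EF^2 = 16 + 361 - 152*(sqrt(2)/2)
EF^2 = 377 - 76*sqrt(2)
EF = sqrt(377 - 76*sqrt(2))

sqrt(377 - 76*sqrt(2))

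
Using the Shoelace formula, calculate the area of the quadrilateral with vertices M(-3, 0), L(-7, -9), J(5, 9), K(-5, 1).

Using the Shoelace formula for a quadrilateral (vertices in order):
Area = (1/2)|sum of (x_i * y_(i+1) - x_(i+1) * y_i)|
Terms: (-3*-9 - -7*0) = 27, (-7*9 - 5*-9) = -18, (5*1 - -5*9) = 50, (-5*0 - -3*1) = 3
Sum = 62
Area = (1/2)(62) = 31

31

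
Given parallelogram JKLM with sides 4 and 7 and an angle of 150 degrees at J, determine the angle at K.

Consecutive angles are supplementary: angle K = 180 - 150 = 30 degrees.

30 degrees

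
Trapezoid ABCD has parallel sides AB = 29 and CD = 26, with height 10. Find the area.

A trapezoid's area equals the midsegment times the height.
The midsegment is (29 + 26) / 2 = 55/2.
Area = 55/2 * 10 = 275.

275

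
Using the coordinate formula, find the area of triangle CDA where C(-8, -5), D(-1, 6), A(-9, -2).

Using the Shoelace formula for a triangle:
Area = (1/2)|x0(y1 - y2) + x1(y2 - y0) + x2(y0 - y1)|
Area = (1/2)|-8(6 - -2) + -1(-2 - -5) + -9(-5 - 6)|
Area = (1/2)|-64 + -3 + 99|
Area = (1/2)|32|
Area = (1/2)(32)
Area = 16

16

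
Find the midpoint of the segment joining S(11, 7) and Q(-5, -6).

The midpoint is the average of the coordinates:
x: (11 + -5)/2 = 3
y: (7 + -6)/2 = 1/2
Midpoint = (3, 1/2)

(3, 1/2)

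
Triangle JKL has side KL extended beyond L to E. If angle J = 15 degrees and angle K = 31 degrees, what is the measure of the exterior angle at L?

The interior angle at L is 180 - 15 - 31 = 134 degrees.
The exterior angle and interior angle at L are supplementary:
Exterior angle = 180 - 134 = 46 degrees.

46 degrees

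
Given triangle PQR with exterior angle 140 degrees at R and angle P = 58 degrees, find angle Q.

By the exterior angle theorem: exterior angle = sum of remote interior angles.
140 = 58 + angle Q
angle Q = 140 - 58 = 82 degrees

82 degrees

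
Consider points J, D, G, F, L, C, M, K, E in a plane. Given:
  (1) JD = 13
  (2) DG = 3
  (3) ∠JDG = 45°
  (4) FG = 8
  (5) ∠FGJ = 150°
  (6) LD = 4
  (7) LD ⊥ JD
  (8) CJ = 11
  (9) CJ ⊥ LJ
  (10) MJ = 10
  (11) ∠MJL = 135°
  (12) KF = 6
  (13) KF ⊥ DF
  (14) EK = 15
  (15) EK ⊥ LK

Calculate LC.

Step 1: By the law of cosines on triangle LDJ: LJ² = 4² + 13² − 2·4·13·cos(90°) = 185, so LJ = √185.
Step 2: By the law of cosines on triangle LJC: LC² = √185² + 11² − 2·√185·11·cos(90°) = 306, so LC = 3·√34.

Therefore, the length of LC = 3·√34.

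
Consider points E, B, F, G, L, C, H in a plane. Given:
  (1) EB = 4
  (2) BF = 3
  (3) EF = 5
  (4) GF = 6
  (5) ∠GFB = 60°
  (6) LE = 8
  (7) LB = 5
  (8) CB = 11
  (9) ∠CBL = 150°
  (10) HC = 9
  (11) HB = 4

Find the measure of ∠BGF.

Step 1: By the law of cosines on triangle GFB: GB² = 6² + 3² − 2·6·3·cos(60°) = 27, so GB = 3·√3.
Step 2: By the inverse law of cosines on triangle BGF: cos(∠BGF) = ((3·√3)² + 6² − 3²) / (2·3·√3·6) = 54/62.35 = 0.866, so ∠BGF = 30°.

Therefore, the measure of angle ∠BGF = 30°.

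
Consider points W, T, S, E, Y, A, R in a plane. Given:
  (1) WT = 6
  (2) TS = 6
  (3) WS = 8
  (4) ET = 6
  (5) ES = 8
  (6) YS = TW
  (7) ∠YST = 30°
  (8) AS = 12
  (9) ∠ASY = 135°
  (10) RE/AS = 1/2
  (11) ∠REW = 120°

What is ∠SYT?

From the given relations: YS = TW = 6.
Step 1: By the law of cosines on triangle YST: YT² = 6² + 6² − 2·6·6·cos(30°) = 9.65, so YT ≈ 3.11.
Step 2: By the inverse law of cosines on triangle SYT: cos(∠SYT) = (6² + 3.11² − 6²) / (2·6·3.11) = 9.65/37.27 = 0.2588, so ∠SYT = 75°.

Therefore, the measure of angle ∠SYT = 75°.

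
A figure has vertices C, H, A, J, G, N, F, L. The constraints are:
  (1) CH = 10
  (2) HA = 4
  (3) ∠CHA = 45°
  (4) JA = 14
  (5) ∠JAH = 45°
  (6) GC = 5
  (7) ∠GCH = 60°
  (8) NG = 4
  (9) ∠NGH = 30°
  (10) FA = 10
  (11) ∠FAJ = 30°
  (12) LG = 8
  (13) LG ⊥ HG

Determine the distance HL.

Step 1: By the law of cosines on triangle GCH: GH² = 5² + 10² − 2·5·10·cos(60°) = 75, so GH = 5·√3.
Step 2: By the law of cosines on triangle HGL: HL² = (5·√3)² + 8² − 2·5·√3·8·cos(90°) = 139, so HL = √139.

Therefore, the length of HL = √139.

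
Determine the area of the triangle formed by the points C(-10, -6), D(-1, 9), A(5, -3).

Shoelace: Area = (1/2)|-10(9--3) + -1(-3--6) + 5(-6-9)| = (1/2)(198) = 99

99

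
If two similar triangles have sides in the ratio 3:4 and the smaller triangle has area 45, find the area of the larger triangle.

The ratio of areas of similar triangles = (side ratio)^2.
Side ratio = 3:4, so area ratio = 9:16.
Area of the larger triangle / Area of the smaller triangle = 16/9
Area of the larger triangle = 45 * 16/9 = 80

80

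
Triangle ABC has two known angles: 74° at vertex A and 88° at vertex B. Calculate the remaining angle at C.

By the triangle angle sum property, the three interior angles of any triangle add up to 180°.
We know angle A = 74° and angle B = 88°, so their sum is 162°.
Therefore angle C = 180° - 162° = 18°.

18 degrees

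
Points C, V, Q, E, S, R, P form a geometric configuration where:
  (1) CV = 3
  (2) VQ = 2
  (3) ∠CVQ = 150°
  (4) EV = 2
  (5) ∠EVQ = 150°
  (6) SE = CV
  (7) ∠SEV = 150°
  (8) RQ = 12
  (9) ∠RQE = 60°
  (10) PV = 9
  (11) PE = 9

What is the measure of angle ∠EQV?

Step 1: By the law of cosines on triangle QVE: QE² = 2² + 2² − 2·2·2·cos(150°) = 14.93, so QE ≈ 3.86.
Step 2: By the inverse law of cosines on triangle EQV: cos(∠EQV) = (3.86² + 2² − 2²) / (2·3.86·2) = 14.93/15.45 = 0.9659, so ∠EQV = 15°.

Therefore, the measure of angle ∠EQV = 15°.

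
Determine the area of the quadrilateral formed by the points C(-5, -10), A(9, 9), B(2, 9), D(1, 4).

Using the Shoelace formula for a quadrilateral (vertices in order):
Area = (1/2)|sum of (x_i * y_(i+1) - x_(i+1) * y_i)|
Terms: (-5*9 - 9*-10) = 45, (9*9 - 2*9) = 63, (2*4 - 1*9) = -1, (1*-10 - -5*4) = 10
Sum = 117
Area = (1/2)(117) = 117/2

117/2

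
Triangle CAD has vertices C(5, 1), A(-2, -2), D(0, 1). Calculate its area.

The Shoelace formula computes the area from vertex coordinates by summing cross products.
For vertices (5,1), (-2,-2), (0,1):
Signed sum = 5*-2 - -2*1 + -2*1 - 0*-2 + 0*1 - 5*1
= -8 + -2 + -5 = -15
Area = (1/2)|-15| = 15/2.

15/2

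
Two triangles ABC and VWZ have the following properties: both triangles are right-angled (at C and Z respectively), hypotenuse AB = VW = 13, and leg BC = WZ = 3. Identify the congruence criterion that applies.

The given information matches HL: The hypotenuse and one leg of two right triangles are equal (Hypotenuse-Leg).

HL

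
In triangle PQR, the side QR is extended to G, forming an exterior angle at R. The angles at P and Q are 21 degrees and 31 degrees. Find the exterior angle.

The interior angle at R is 180 - 21 - 31 = 128 degrees.
The exterior angle and interior angle at R are supplementary:
Exterior angle = 180 - 128 = 52 degrees.

52 degrees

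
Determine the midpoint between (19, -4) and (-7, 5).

The midpoint is the point halfway along the segment.
Move half the horizontal distance: 19 + (-7 - 19)/2 = 19 + -26/2 = 6
Move half the vertical distance: -4 + (5 - -4)/2 = -4 + 9/2 = 1/2
Midpoint = (6, 1/2)

(6, 1/2)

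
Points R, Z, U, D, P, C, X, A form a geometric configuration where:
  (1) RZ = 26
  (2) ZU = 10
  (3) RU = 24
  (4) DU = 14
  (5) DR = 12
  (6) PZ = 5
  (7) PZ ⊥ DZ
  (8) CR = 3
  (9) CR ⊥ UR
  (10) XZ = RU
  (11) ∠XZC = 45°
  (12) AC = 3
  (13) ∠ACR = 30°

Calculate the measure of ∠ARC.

Step 1: By the law of cosines on triangle RCA: RA² = 3² + 3² − 2·3·3·cos(30°) = 2.41, so RA ≈ 1.55.
Step 2: By the inverse law of cosines on triangle ARC: cos(∠ARC) = (1.55² + 3² − 3²) / (2·1.55·3) = 2.41/9.32 = 0.2588, so ∠ARC = 75°.

Therefore, the measure of angle ∠ARC = 75°.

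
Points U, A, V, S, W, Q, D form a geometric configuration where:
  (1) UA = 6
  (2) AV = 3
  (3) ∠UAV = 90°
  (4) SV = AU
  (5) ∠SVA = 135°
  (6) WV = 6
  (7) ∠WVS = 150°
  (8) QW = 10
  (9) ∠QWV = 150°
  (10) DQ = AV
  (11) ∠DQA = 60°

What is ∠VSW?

From the given relations: SV = AU = 6.
Step 1: By the law of cosines on triangle SVW: SW² = 6² + 6² − 2·6·6·cos(150°) = 134.35, so SW ≈ 11.59.
Step 2: By the inverse law of cosines on triangle VSW: cos(∠VSW) = (6² + 11.59² − 6²) / (2·6·11.59) = 134.35/139.09 = 0.9659, so ∠VSW = 15°.

Therefore, the measure of angle ∠VSW = 15°.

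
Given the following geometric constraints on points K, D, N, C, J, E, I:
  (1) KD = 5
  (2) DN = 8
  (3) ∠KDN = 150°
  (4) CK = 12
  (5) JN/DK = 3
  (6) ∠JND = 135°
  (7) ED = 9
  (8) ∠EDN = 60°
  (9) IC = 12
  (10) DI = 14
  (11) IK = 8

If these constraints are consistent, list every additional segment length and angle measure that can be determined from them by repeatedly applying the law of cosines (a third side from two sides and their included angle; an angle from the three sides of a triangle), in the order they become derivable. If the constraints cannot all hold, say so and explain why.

These constraints are not satisfiable: by the triangle inequality in triangle KDI, (1) KD = 5 and (11) IK = 8 force DI ≤ 5 + 8 = 13, but (10) says DI = 14. No planar figure meets all of them, so nothing further can be derived.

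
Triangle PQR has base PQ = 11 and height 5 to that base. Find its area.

Area = (1/2) * base * height
Area = (1/2) * 11 * 5
Area = 55/2

55/2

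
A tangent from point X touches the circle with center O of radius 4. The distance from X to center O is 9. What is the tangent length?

Let T be the point of tangency. Then OT ⊥ XT (radius ⊥ tangent).
In right triangle OTX: OX² = OT² + XT²
9² = 4² + XT²
XT² = 65, XT = sqrt(65)

sqrt(65)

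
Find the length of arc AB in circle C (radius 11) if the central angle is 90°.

The full circumference is 2πr = 2π(11) = 22*pi.
The arc spans 90° out of 360°, which is a fraction of 1/4.
Arc length = 22*pi × 1/4 = 11*pi/2.

11*pi/2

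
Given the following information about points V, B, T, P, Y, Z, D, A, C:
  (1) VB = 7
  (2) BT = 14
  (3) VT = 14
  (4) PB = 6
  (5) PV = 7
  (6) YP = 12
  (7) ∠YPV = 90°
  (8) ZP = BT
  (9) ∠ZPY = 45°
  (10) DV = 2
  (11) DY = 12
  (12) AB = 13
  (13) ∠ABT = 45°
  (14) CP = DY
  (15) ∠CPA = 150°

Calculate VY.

Step 1: By the law of cosines on triangle VPY: VY² = 7² + 12² − 2·7·12·cos(90°) = 193, so VY = √193.

Therefore, the length of VY = √193.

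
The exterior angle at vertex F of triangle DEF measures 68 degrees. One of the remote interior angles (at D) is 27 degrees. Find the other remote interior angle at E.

The exterior angle theorem states that an exterior angle equals the sum of the two non-adjacent interior angles.
So 68 = 27 + angle E, which gives angle E = 68 - 27 = 41 degrees.

41 degrees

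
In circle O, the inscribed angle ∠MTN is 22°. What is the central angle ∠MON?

By the inscribed angle theorem, the central angle is twice the inscribed angle.
Central angle = 2 × 22° = 44°

44°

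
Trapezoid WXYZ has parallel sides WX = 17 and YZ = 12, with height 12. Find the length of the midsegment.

The midsegment (median) of a trapezoid connects the midpoints of the non-parallel sides.
Its length is the average of the two bases: (17 + 12) / 2 = 29/2.

29/2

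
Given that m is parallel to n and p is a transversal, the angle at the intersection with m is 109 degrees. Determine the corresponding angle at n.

Corresponding angles are equal: 109 degrees.

109 degrees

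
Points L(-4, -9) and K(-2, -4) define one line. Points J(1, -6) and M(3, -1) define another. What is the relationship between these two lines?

Slope of line 1: m1 = (-4 - -9)/(-2 - -4) = 5/2 = 5/2
Slope of line 2: m2 = (-1 - -6)/(3 - 1) = 5/2 = 5/2
Two lines are parallel if and only if they have equal slopes (or both are vertical).
Here m1 = m2 = 5/2, confirming the lines are parallel.

Parallel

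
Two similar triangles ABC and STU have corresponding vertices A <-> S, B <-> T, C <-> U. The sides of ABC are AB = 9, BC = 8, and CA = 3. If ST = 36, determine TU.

Since the triangles are similar, the ratio of corresponding sides is constant.
Scale factor k = ST / AB = 36 / 9 = 4
TU = k * BC = 4 * 8 = 32

32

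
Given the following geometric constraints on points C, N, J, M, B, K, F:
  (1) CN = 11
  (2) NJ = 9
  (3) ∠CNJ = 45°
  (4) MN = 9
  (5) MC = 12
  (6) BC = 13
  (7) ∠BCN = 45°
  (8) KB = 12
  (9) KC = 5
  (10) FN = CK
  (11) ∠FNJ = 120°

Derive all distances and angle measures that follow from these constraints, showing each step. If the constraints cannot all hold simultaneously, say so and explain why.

The constraints are consistent.

From the given relations:
  FN = CK = 5

Step 1: From CN = 11, NJ = 9, and ∠CNJ = 45°, by the law of cosines:
  CJ² = CN² + NJ² - 2·CN·NJ·cos(45°) = 121 + 81 - 140 = 61.99
  CJ ≈ 7.87

Step 2: From NC = 11, CB = 13, and ∠NCB = 45°, by the law of cosines:
  NB² = NC² + CB² - 2·NC·CB·cos(45°) = 121 + 169 - 202.2 = 87.77
  NB ≈ 9.37

Step 3: From JN = 9, NF = 5, and ∠JNF = 120°, by the law of cosines:
  JF² = JN² + NF² - 2·JN·NF·cos(120°) = 81 + 25 + 45 = 151
  JF = √151

Step 4: From CB = 13, CK = 5, BK = 12, by the inverse law of cosines:
  cos(∠BCK) = (CB² + CK² - BK²) / (2·CB·CK)
  ∠BCK = 67.38°

Step 5: From CM = 12, CN = 11, MN = 9, by the inverse law of cosines:
  cos(∠MCN) = (CM² + CN² - MN²) / (2·CM·CN)
  ∠MCN = 45.82°

Step 6: From NC = 11, NM = 9, CM = 12, by the inverse law of cosines:
  cos(∠CNM) = (NC² + NM² - CM²) / (2·NC·NM)
  ∠CNM = 72.97°

Step 7: From MC = 12, MN = 9, CN = 11, by the inverse law of cosines:
  cos(∠CMN) = (MC² + MN² - CN²) / (2·MC·MN)
  ∠CMN = 61.22°

Step 8: From BC = 13, BK = 12, CK = 5, by the inverse law of cosines:
  cos(∠CBK) = (BC² + BK² - CK²) / (2·BC·BK)
  ∠CBK = 22.62°

Step 9: From KB = 12, KC = 5, BC = 13, by the inverse law of cosines:
  cos(∠BKC) = (KB² + KC² - BC²) / (2·KB·KC)
  ∠BKC = 90°

Step 10: From CJ = 7.87, CN = 11, JN = 9, by the inverse law of cosines:
  cos(∠JCN) = (CJ² + CN² - JN²) / (2·CJ·CN)
  ∠JCN = 53.93°

Step 11: From NB = 9.37, NC = 11, BC = 13, by the inverse law of cosines:
  cos(∠BNC) = (NB² + NC² - BC²) / (2·NB·NC)
  ∠BNC = 78.88°

Step 12: From JC = 7.87, JN = 9, CN = 11, by the inverse law of cosines:
  cos(∠CJN) = (JC² + JN² - CN²) / (2·JC·JN)
  ∠CJN = 81.07°

Step 13: From JF = √151, JN = 9, FN = 5, by the inverse law of cosines:
  cos(∠FJN) = (JF² + JN² - FN²) / (2·JF·JN)
  ∠FJN = 20.63°

Step 14: From BC = 13, BN = 9.37, CN = 11, by the inverse law of cosines:
  cos(∠CBN) = (BC² + BN² - CN²) / (2·BC·BN)
  ∠CBN = 56.12°

Step 15: From FJ = √151, FN = 5, JN = 9, by the inverse law of cosines:
  cos(∠JFN) = (FJ² + FN² - JN²) / (2·FJ·FN)
  ∠JFN = 39.37°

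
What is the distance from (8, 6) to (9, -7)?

The horizontal distance is |9 - 8| = 1 and the vertical distance is |-7 - 6| = 13.
By the Pythagorean theorem, d = sqrt(1^2 + 13^2) = sqrt(170).

sqrt(170)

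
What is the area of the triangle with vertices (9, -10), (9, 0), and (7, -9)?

The Shoelace formula computes the area from vertex coordinates by summing cross products.
For vertices (9,-10), (9,0), (7,-9):
Signed sum = 9*0 - 9*-10 + 9*-9 - 7*0 + 7*-10 - 9*-9
= 90 + -81 + 11 = 20
Area = (1/2)|20| = 10.

10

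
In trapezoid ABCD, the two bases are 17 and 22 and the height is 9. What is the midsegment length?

midsegment = (17 + 22) / 2 = 39 / 2 = 39/2

39/2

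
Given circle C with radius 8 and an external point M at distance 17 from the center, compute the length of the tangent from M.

tangent = √(d² - r²) = √(17² - 8²) = √(289 - 64) = √225 = 15

15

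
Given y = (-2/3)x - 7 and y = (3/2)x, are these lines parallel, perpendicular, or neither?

Slope of line 1: m1 = -2/3
Slope of line 2: m2 = 3/2
m1 * m2 = (-2/3) * (3/2) = -1 = -1, so the lines are perpendicular.

Perpendicular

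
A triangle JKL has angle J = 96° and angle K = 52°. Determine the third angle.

Let angle L = x. Then 96 + 52 + x = 180.
x = 180 - 148 = 32 degrees.

32 degrees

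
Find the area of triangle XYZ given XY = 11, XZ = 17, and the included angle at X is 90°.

When two sides and the included angle are known, the area formula is (1/2)ab sin(C).
The height from one side to the opposite vertex is 17 sin(90°) = 17.
Area = (1/2) * 11 * 17 = 187/2.

187/2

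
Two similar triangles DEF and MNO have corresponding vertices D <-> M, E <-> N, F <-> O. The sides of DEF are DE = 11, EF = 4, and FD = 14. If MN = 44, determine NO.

Since the triangles are similar, the ratio of corresponding sides is constant.
Scale factor k = MN / DE = 44 / 11 = 4
NO = k * EF = 4 * 4 = 16

16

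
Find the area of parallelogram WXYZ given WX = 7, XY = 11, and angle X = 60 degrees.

Area = a * b * sin(theta)
Area = 7 * 11 * sin(60 degrees)
Area = 77 * sqrt(3)/2
Area = 77*sqrt(3)/2

77*sqrt(3)/2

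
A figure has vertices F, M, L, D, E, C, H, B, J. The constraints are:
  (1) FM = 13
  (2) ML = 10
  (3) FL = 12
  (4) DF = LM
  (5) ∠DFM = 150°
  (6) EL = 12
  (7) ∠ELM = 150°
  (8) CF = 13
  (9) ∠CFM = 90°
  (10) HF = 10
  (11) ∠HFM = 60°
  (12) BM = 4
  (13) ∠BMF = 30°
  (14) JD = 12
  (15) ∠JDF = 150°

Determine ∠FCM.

Step 1: By the law of cosines on triangle CFM: CM² = 13² + 13² − 2·13·13·cos(90°) = 338, so CM = 13·√2.
Step 2: By the inverse law of cosines on triangle FCM: cos(∠FCM) = (13² + (13·√2)² − 13²) / (2·13·13·√2) = 338/478 = 0.7071, so ∠FCM = 45°.

Therefore, the measure of angle ∠FCM = 45°.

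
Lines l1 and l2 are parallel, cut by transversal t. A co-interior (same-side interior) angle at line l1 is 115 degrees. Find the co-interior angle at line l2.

Co-interior (same-side interior) angles are between the parallel lines on the same side of the transversal.
Unlike corresponding or alternate interior angles, they are supplementary rather than equal.
So the angle = 180 - 115 = 65 degrees.

65 degrees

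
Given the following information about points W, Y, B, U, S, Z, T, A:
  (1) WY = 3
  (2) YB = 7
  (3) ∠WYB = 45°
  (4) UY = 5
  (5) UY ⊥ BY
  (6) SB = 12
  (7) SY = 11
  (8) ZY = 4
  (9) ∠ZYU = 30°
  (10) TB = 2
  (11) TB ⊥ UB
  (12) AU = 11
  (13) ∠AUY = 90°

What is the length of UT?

Step 1: By the law of cosines on triangle UYB: UB² = 5² + 7² − 2·5·7·cos(90°) = 74, so UB = √74.
Step 2: By the law of cosines on triangle UBT: UT² = √74² + 2² − 2·√74·2·cos(90°) = 78, so UT = √78.

Therefore, the length of UT = √78.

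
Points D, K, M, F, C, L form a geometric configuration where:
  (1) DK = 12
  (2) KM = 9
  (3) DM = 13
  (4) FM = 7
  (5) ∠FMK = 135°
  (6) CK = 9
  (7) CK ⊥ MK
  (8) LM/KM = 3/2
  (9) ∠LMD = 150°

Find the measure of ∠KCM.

Step 1: By the law of cosines on triangle CKM: CM² = 9² + 9² − 2·9·9·cos(90°) = 162, so CM = 9·√2.
Step 2: By the inverse law of cosines on triangle KCM: cos(∠KCM) = (9² + (9·√2)² − 9²) / (2·9·9·√2) = 162/229.1 = 0.7071, so ∠KCM = 45°.

Therefore, the measure of angle ∠KCM = 45°.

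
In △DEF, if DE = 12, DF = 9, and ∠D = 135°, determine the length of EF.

When two sides and the included angle are known, the law of cosines gives the third side.
c^2 = a^2 + b^2 - 2ab cos(C) generalizes the Pythagorean theorem to non-right triangles.
Here: EF^2 = 144 + 81 - 216*(-sqrt(2)/2) = 108*sqrt(2) + 225
EF = 3*sqrt(12*sqrt(2) + 25)

3*sqrt(12*sqrt(2) + 25)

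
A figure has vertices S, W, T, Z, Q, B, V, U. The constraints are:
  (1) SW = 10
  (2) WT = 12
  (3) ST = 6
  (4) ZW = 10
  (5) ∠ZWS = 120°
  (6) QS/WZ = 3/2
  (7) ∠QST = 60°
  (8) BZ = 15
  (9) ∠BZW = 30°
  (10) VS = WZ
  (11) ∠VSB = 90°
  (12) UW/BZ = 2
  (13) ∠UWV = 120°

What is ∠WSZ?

Step 1: By the law of cosines on triangle SWZ: SZ² = 10² + 10² − 2·10·10·cos(120°) = 300, so SZ = 10·√3.
Step 2: By the inverse law of cosines on triangle WSZ: cos(∠WSZ) = (10² + (10·√3)² − 10²) / (2·10·10·√3) = 300/346.41 = 0.866, so ∠WSZ = 30°.

Therefore, the measure of angle ∠WSZ = 30°.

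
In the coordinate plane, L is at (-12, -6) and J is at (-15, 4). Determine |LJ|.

The horizontal distance is |-15 - -12| = 3 and the vertical distance is |4 - -6| = 10.
By the Pythagorean theorem, d = sqrt(3^2 + 10^2) = sqrt(109).

sqrt(109)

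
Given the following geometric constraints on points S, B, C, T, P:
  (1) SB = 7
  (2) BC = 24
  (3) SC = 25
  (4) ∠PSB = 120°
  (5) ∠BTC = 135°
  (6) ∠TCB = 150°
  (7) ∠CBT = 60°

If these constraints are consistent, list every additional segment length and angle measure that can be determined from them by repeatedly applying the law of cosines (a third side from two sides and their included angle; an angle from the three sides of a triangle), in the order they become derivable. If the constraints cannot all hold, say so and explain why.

These constraints are not satisfiable: (5), (6) and (7) are the three interior angles of triangle BTC, which must sum to 180°, but 135° + 150° + 60° = 345°. No planar figure meets all of them, so nothing further can be derived.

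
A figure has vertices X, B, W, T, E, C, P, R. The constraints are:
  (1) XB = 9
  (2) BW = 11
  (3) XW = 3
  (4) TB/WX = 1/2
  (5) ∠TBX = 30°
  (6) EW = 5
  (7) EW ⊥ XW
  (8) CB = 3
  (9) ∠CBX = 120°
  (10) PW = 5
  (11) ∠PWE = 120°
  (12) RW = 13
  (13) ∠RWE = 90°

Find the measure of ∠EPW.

Step 1: By the law of cosines on triangle PWE: PE² = 5² + 5² − 2·5·5·cos(120°) = 75, so PE = 5·√3.
Step 2: By the inverse law of cosines on triangle EPW: cos(∠EPW) = ((5·√3)² + 5² − 5²) / (2·5·√3·5) = 75/86.6 = 0.866, so ∠EPW = 30°.

Therefore, the measure of angle ∠EPW = 30°.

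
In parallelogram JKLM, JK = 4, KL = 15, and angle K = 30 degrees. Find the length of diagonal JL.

Law of cosines: d^2 = 4^2 + 15^2 - 2(4)(15)cos(30°) = 241 - 60*sqrt(3), so d = sqrt(241 - 60*sqrt(3)).

sqrt(241 - 60*sqrt(3))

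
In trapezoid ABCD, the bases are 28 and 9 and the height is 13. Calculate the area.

A trapezoid's area equals the midsegment times the height.
The midsegment is (28 + 9) / 2 = 37/2.
Area = 37/2 * 13 = 481/2.

481/2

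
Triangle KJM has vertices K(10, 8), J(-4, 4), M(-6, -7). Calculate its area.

The Shoelace formula computes the area from vertex coordinates by summing cross products.
For vertices (10,8), (-4,4), (-6,-7):
Signed sum = 10*4 - -4*8 + -4*-7 - -6*4 + -6*8 - 10*-7
= 72 + 52 + 22 = 146
Area = (1/2)|146| = 73.

73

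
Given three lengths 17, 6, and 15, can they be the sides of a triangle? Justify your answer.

Check all three triangle inequalities:
17 + 6 = 23 > 15 ✓
17 + 15 = 32 > 6 ✓
6 + 15 = 21 > 17 ✓
All conditions hold, so these sides form a valid triangle.

Yes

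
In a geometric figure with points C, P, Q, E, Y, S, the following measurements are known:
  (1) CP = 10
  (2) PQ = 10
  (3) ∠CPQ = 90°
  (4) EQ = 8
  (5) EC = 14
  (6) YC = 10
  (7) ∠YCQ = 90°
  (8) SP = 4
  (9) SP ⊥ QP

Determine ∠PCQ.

Step 1: By the law of cosines on triangle CPQ: CQ² = 10² + 10² − 2·10·10·cos(90°) = 200, so CQ = 10·√2.
Step 2: By the inverse law of cosines on triangle PCQ: cos(∠PCQ) = (10² + (10·√2)² − 10²) / (2·10·10·√2) = 200/282.84 = 0.7071, so ∠PCQ = 45°.

Therefore, the measure of angle ∠PCQ = 45°.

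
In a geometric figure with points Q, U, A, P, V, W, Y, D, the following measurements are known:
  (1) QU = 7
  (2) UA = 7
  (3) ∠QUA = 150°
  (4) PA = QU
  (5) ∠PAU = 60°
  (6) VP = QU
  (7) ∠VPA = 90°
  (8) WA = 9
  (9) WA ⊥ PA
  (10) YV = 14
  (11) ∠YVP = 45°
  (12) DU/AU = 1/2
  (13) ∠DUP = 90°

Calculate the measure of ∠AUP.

From the given relations: PA = QU = 7.
Step 1: By the law of cosines on triangle UAP: UP² = 7² + 7² − 2·7·7·cos(60°) = 49, so UP = 7.
Step 2: By the inverse law of cosines on triangle AUP: cos(∠AUP) = (7² + 7² − 7²) / (2·7·7) = 49/98 = 0.5, so ∠AUP = 60°.

Therefore, the measure of angle ∠AUP = 60°.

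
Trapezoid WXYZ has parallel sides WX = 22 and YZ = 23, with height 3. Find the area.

Area = (22 + 23) * 3 / 2 = 135 / 2 = 135/2

135/2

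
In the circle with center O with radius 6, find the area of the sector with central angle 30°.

Sector area = πr² × θ/360
= π × 6² × 1/12
= π × 36 × 1/12
= 3*pi

3*pi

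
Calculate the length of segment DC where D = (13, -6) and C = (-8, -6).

d = sqrt((-21)^2 + (0)^2) = sqrt(441) = 21

21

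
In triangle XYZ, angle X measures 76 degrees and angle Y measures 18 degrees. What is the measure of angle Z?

Let angle Z = x. Then 76 + 18 + x = 180.
x = 180 - 94 = 86 degrees.

86 degrees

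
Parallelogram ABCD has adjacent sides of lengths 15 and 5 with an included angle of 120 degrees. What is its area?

Area = 15 * 5 * sin(120°) = 75 * sqrt(3)/2 = 75*sqrt(3)/2

75*sqrt(3)/2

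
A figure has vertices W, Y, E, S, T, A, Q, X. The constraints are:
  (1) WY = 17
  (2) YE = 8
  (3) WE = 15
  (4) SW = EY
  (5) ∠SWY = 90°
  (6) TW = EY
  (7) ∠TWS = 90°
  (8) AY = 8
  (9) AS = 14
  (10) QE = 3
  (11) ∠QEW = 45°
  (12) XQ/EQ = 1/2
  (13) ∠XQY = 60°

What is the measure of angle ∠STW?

From the given relations: TW = EY = 8; SW = EY = 8.
Step 1: By the law of cosines on triangle TWS: TS² = 8² + 8² − 2·8·8·cos(90°) = 128, so TS = 8·√2.
Step 2: By the inverse law of cosines on triangle STW: cos(∠STW) = ((8·√2)² + 8² − 8²) / (2·8·√2·8) = 128/181.02 = 0.7071, so ∠STW = 45°.

Therefore, the measure of angle ∠STW = 45°.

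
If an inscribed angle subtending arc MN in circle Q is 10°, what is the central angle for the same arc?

By the inscribed angle theorem, the central angle is twice the inscribed angle.
Central angle = 2 × 10° = 20°

20°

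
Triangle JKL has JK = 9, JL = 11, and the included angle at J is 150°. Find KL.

When two sides and the included angle are known, the law of cosines gives the third side.
c^2 = a^2 + b^2 - 2ab cos(C) generalizes the Pythagorean theorem to non-right triangles.
Here: KL^2 = 81 + 121 - 198*(-sqrt(3)/2) = 99*sqrt(3) + 202
KL = sqrt(99*sqrt(3) + 202)

sqrt(99*sqrt(3) + 202)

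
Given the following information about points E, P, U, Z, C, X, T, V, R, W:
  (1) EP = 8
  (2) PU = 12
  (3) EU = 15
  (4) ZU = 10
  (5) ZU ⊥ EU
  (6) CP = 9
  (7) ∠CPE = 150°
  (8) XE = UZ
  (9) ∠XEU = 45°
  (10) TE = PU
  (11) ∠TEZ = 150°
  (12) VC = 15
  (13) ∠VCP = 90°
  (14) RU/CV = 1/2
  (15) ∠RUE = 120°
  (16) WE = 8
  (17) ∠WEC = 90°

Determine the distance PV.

Step 1: By the law of cosines on triangle PCV: PV² = 9² + 15² − 2·9·15·cos(90°) = 306, so PV = 3·√34.

Therefore, the length of PV = 3·√34.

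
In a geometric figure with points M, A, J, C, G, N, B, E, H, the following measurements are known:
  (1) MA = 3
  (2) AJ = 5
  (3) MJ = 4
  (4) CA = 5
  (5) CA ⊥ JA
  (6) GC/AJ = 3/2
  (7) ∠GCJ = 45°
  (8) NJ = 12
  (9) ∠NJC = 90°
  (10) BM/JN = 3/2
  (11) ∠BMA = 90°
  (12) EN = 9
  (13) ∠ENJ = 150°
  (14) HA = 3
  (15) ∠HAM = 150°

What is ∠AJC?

Step 1: By the law of cosines on triangle JAC: JC² = 5² + 5² − 2·5·5·cos(90°) = 50, so JC = 5·√2.
Step 2: By the inverse law of cosines on triangle AJC: cos(∠AJC) = (5² + (5·√2)² − 5²) / (2·5·5·√2) = 50/70.71 = 0.7071, so ∠AJC = 45°.

Therefore, the measure of angle ∠AJC = 45°.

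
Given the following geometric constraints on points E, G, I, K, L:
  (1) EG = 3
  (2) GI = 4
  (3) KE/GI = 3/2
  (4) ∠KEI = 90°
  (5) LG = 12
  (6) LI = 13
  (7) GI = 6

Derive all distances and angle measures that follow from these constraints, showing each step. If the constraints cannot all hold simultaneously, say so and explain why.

These constraints are not satisfiable: (2) GI = 4 and (7) GI = 6 assign two different lengths to the same segment. No planar figure meets all of them, so nothing further can be derived.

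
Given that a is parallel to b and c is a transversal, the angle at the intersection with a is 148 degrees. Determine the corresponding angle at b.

Corresponding angles are equal: 148 degrees.

148 degrees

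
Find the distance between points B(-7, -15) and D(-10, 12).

d = sqrt((-10 - -7)^2 + (12 - -15)^2)
d = sqrt(-3^2 + 27^2)
d = sqrt(9 + 729)
d = sqrt(738) = 3*sqrt(82)

3*sqrt(82)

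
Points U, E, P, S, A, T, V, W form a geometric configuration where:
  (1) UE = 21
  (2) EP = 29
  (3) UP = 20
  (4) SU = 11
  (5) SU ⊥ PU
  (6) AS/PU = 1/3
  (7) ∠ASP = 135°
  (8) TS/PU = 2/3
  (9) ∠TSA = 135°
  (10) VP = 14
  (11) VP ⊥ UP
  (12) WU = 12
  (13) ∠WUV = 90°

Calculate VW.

Step 1: By the law of cosines on triangle UPV: UV² = 20² + 14² − 2·20·14·cos(90°) = 596, so UV = 2·√149.
Step 2: By the law of cosines on triangle VUW: VW² = (2·√149)² + 12² − 2·2·√149·12·cos(90°) = 740, so VW = 2·√185.

Therefore, the length of VW = 2·√185.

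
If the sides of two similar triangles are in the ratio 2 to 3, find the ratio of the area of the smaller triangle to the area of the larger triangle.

Area ratio = (side ratio)^2 = (2/3)^2 = 4:9.

4:9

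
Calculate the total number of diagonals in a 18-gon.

Each of the 18 vertices connects to 15 non-adjacent vertices via diagonals.
Total connections = 18 × 15 = 270, but each diagonal is counted twice.
Number of diagonals = 270 / 2 = 135.

135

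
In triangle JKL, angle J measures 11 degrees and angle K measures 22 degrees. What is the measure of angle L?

By the triangle angle sum property, the three interior angles of any triangle add up to 180°.
We know angle J = 11° and angle K = 22°, so their sum is 33°.
Therefore angle L = 180° - 33° = 147°.

147 degrees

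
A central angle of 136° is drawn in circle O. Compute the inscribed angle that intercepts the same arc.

Inscribed angle = 136° / 2 = 68° (inscribed angle theorem).

68°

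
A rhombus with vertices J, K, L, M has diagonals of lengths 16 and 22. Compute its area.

Area = (16 * 22) / 2 = 352 / 2 = 176

176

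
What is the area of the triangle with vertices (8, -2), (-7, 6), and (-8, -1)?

The Shoelace formula computes the area from vertex coordinates by summing cross products.
For vertices (8,-2), (-7,6), (-8,-1):
Signed sum = 8*6 - -7*-2 + -7*-1 - -8*6 + -8*-2 - 8*-1
= 34 + 55 + 24 = 113
Area = (1/2)|113| = 113/2.

113/2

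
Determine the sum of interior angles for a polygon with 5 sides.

The sum of interior angles of an n-sided polygon is (n - 2) * 180.
For n = 5: (5 - 2) * 180 = 3 * 180 = 540 degrees.

540 degrees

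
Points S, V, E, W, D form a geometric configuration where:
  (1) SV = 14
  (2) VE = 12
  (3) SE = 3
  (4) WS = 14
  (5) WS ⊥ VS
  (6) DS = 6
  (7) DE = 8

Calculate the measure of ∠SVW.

Step 1: By the law of cosines on triangle VSW: VW² = 14² + 14² − 2·14·14·cos(90°) = 392, so VW = 14·√2.
Step 2: By the inverse law of cosines on triangle SVW: cos(∠SVW) = (14² + (14·√2)² − 14²) / (2·14·14·√2) = 392/554.37 = 0.7071, so ∠SVW = 45°.

Therefore, the measure of angle ∠SVW = 45°.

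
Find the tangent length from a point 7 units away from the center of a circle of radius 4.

The tangent, radius, and line from the external point to the center form a right triangle.
The right angle is where the tangent meets the radius.
By the Pythagorean theorem: tangent² + 4² = 7²
tangent² = 49 - 16 = 33
tangent = sqrt(33)

sqrt(33)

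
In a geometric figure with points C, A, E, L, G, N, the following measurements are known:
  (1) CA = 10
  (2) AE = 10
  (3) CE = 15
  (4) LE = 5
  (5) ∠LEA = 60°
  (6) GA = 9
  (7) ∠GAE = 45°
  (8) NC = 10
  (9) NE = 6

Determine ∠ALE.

Step 1: By the law of cosines on triangle LEA: LA² = 5² + 10² − 2·5·10·cos(60°) = 75, so LA = 5·√3.
Step 2: By the inverse law of cosines on triangle ALE: cos(∠ALE) = ((5·√3)² + 5² − 10²) / (2·5·√3·5) = 0/86.6 = 0, so ∠ALE = 90°.

Therefore, the measure of angle ∠ALE = 90°.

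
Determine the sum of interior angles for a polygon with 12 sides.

The sum of interior angles of an n-sided polygon is (n - 2) * 180.
For n = 12: (12 - 2) * 180 = 10 * 180 = 1800 degrees.

1800 degrees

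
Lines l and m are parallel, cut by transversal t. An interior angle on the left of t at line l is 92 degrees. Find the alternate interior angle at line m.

Alternate interior angles are equal: 92 degrees.

92 degrees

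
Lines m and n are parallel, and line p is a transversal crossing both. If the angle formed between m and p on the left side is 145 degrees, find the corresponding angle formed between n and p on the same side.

Corresponding angles are equal: 145 degrees.

145 degrees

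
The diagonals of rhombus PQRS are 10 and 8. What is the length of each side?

Half-diagonals are 5 and 4. side = sqrt(5^2 + 4^2) = sqrt(41)

sqrt(41)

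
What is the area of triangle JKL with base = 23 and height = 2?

Area = (1/2)(23)(2) = 23

23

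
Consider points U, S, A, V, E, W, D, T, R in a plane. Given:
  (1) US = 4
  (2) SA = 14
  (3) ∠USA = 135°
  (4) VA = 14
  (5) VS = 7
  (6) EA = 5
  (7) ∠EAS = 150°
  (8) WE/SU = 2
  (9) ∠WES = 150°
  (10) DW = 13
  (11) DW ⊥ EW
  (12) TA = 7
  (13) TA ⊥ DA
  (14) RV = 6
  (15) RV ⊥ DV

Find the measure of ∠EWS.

From the given relations: WE = 2·SU = 2·4 = 8.
Step 1: By the law of cosines on triangle EAS: ES² = 5² + 14² − 2·5·14·cos(150°) = 342.24, so ES ≈ 18.5.
Step 2: By the law of cosines on triangle WES: WS² = 8² + 18.5² − 2·8·18.5·cos(150°) = 662.58, so WS ≈ 25.74.
Step 3: By the inverse law of cosines on triangle EWS: cos(∠EWS) = (8² + 25.74² − 18.5²) / (2·8·25.74) = 384.34/411.85 = 0.9332, so ∠EWS = 21.06°.

Therefore, the measure of angle ∠EWS = 21.06°.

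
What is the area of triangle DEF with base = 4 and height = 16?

A triangle's area is half the area of a rectangle with the same base and height.
Area = (1/2) * 4 * 16 = 32.

32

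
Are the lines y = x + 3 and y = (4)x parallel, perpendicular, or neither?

Slope of line 1: m1 = 1
Slope of line 2: m2 = 4
m1 != m2 (1 != 4), so not parallel.
m1 * m2 = (1) * (4) = 4 != -1, so not perpendicular.
The lines are neither parallel nor perpendicular.

Neither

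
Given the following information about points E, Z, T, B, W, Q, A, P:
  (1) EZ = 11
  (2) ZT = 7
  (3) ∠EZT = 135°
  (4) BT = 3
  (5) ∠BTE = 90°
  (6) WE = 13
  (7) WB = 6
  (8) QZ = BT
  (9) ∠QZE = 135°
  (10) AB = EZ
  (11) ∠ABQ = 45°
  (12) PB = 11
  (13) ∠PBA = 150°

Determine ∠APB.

From the given relations: AB = EZ = 11.
Step 1: By the law of cosines on triangle PBA: PA² = 11² + 11² − 2·11·11·cos(150°) = 451.58, so PA ≈ 21.25.
Step 2: By the inverse law of cosines on triangle APB: cos(∠APB) = (21.25² + 11² − 11²) / (2·21.25·11) = 451.58/467.51 = 0.9659, so ∠APB = 15°.

Therefore, the measure of angle ∠APB = 15°.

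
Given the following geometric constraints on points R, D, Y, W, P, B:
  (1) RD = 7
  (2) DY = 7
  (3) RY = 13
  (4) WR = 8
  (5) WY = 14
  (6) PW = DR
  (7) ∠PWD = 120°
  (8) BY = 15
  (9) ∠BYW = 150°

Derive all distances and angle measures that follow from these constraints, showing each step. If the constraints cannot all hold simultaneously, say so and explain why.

The constraints are consistent.

From the given relations:
  PW = DR = 7

Step 1: From WY = 14, YB = 15, and ∠WYB = 150°, by the law of cosines:
  WB² = WY² + YB² - 2·WY·YB·cos(150°) = 196 + 225 + 363.7 = 784.7
  WB ≈ 28.01

Step 2: From RD = 7, RY = 13, DY = 7, by the inverse law of cosines:
  cos(∠DRY) = (RD² + RY² - DY²) / (2·RD·RY)
  ∠DRY = 21.79°

Step 3: From RW = 8, RY = 13, WY = 14, by the inverse law of cosines:
  cos(∠WRY) = (RW² + RY² - WY²) / (2·RW·RY)
  ∠WRY = 79.75°

Step 4: From DR = 7, DY = 7, RY = 13, by the inverse law of cosines:
  cos(∠RDY) = (DR² + DY² - RY²) / (2·DR·DY)
  ∠RDY = 136.43°

Step 5: From YD = 7, YR = 13, DR = 7, by the inverse law of cosines:
  cos(∠DYR) = (YD² + YR² - DR²) / (2·YD·YR)
  ∠DYR = 21.79°

Step 6: From YR = 13, YW = 14, RW = 8, by the inverse law of cosines:
  cos(∠RYW) = (YR² + YW² - RW²) / (2·YR·YW)
  ∠RYW = 34.22°

Step 7: From WR = 8, WY = 14, RY = 13, by the inverse law of cosines:
  cos(∠RWY) = (WR² + WY² - RY²) / (2·WR·WY)
  ∠RWY = 66.03°

Step 8: From WB = 28.01, WY = 14, BY = 15, by the inverse law of cosines:
  cos(∠BWY) = (WB² + WY² - BY²) / (2·WB·WY)
  ∠BWY = 15.53°

Step 9: From BW = 28.01, BY = 15, WY = 14, by the inverse law of cosines:
  cos(∠WBY) = (BW² + BY² - WY²) / (2·BW·BY)
  ∠WBY = 14.47°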